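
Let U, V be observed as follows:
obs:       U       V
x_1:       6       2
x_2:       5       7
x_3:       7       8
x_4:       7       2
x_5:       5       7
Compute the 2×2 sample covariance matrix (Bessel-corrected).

Step 1 — column means:
  mean(U) = (6 + 5 + 7 + 7 + 5) / 5 = 30/5 = 6
  mean(V) = (2 + 7 + 8 + 2 + 7) / 5 = 26/5 = 5.2

Step 2 — sample covariance S[i,j] = (1/(n-1)) · Σ_k (x_{k,i} - mean_i) · (x_{k,j} - mean_j), with n-1 = 4.
  S[U,U] = ((0)·(0) + (-1)·(-1) + (1)·(1) + (1)·(1) + (-1)·(-1)) / 4 = 4/4 = 1
  S[U,V] = ((0)·(-3.2) + (-1)·(1.8) + (1)·(2.8) + (1)·(-3.2) + (-1)·(1.8)) / 4 = -4/4 = -1
  S[V,V] = ((-3.2)·(-3.2) + (1.8)·(1.8) + (2.8)·(2.8) + (-3.2)·(-3.2) + (1.8)·(1.8)) / 4 = 34.8/4 = 8.7

S is symmetric (S[j,i] = S[i,j]). Assembling:

S = [[1, -1],
 [-1, 8.7]]


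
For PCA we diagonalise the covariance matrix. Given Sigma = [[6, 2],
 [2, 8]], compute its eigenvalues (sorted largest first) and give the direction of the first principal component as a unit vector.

Step 1 — characteristic polynomial of 2×2 Sigma:
  det(Sigma - λI) = λ² - trace · λ + det = 0.
  trace = 6 + 8 = 14, det = 6·8 - (2)² = 44.
Step 2 — discriminant:
  Δ = trace² - 4·det = 196 - 176 = 20.
Step 3 — eigenvalues:
  λ = (trace ± √Δ)/2 = (14 ± 4.4721)/2,
  λ_1 = 9.2361,  λ_2 = 4.7639.

Step 4 — unit eigenvector for λ_1: solve (Sigma - λ_1 I)v = 0. First row:
  (6 - 9.2361)·v_x + (2)·v_y = 0, i.e. (-3.2361)·v_x + (2)·v_y = 0,
  so v ∝ (b, λ_1 - a) = (2, 3.2361) = u.
  ||u|| = √((2)² + (3.2361)²) = √(14.4721) ≈ 3.8042,
  v_1 = u/||u|| ≈ (0.5257, 0.8507) (||v_1|| = 1).

λ_1 = 9.2361,  λ_2 = 4.7639;  v_1 ≈ (0.5257, 0.8507)


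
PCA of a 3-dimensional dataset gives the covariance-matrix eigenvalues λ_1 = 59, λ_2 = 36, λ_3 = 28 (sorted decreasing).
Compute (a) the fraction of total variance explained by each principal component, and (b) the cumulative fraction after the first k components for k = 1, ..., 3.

Step 1 — total variance = trace(Sigma) = Σ λ_i = 59 + 36 + 28 = 123.

Step 2 — fraction explained by component i = λ_i / Σ λ:
  PC1: 59/123 = 0.4797
  PC2: 36/123 = 0.2927
  PC3: 28/123 = 0.2276

Step 3 — cumulative fraction after k components = (λ_1 + ... + λ_k) / Σ λ:
  k = 1: 59/123 = 0.4797
  k = 2: (59 + 36)/123 = 95/123 = 0.7724
  k = 3: (59 + 36 + 28)/123 = 123/123 = 1

Summary (fraction, with percent):

explained: PC1 0.4797 (47.97%), PC2 0.2927 (29.27%), PC3 0.2276 (22.76%);  cumulative: 0.4797, 0.7724, 1


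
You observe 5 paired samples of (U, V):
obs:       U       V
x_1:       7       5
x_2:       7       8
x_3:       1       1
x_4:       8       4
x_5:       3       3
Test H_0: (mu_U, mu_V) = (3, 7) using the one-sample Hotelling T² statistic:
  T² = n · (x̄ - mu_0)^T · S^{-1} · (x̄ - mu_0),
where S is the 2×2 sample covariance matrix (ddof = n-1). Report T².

Step 1 — sample mean vector:
  mean(U) = (7 + 7 + 1 + 8 + 3) / 5 = 26/5 = 5.2
  mean(V) = (5 + 8 + 1 + 4 + 3) / 5 = 21/5 = 4.2
  x̄ = (5.2, 4.2),  deviation x̄ - mu_0 = (5.2, 4.2) - (3, 7) = (2.2, -2.8).

Step 2 — sample covariance matrix, S[i,j] = (1/(n-1)) · Σ_k (x_{k,i} - mean_i) · (x_{k,j} - mean_j), divisor n-1 = 4:
  S[U,U] = ((1.8)·(1.8) + (1.8)·(1.8) + (-4.2)·(-4.2) + (2.8)·(2.8) + (-2.2)·(-2.2)) / 4 = 36.8/4 = 9.2
  S[U,V] = ((1.8)·(0.8) + (1.8)·(3.8) + (-4.2)·(-3.2) + (2.8)·(-0.2) + (-2.2)·(-1.2)) / 4 = 23.8/4 = 5.95
  S[V,V] = ((0.8)·(0.8) + (3.8)·(3.8) + (-3.2)·(-3.2) + (-0.2)·(-0.2) + (-1.2)·(-1.2)) / 4 = 26.8/4 = 6.7
  S = [[9.2, 5.95],
 [5.95, 6.7]].

Step 3 — invert S. det(S) = 9.2·6.7 - (5.95)² = 26.2375.
  S^{-1} = (1/det) · [[d, -b], [-b, a]] = [[0.2554, -0.2268],
 [-0.2268, 0.3506]].

Step 4 — quadratic form (x̄ - mu_0)^T · S^{-1} · (x̄ - mu_0):
  S^{-1} · (x̄ - mu_0) = (1.1968, -1.4807),
  (x̄ - mu_0)^T · [...] = (2.2)·(1.1968) + (-2.8)·(-1.4807) = 6.7788.

Step 5 — scale by n: T² = 5 · 6.7788 = 33.8942.

T² ≈ 33.8942


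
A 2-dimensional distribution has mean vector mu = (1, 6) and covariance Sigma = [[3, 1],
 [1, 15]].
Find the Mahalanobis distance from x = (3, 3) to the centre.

Step 1 — centre the observation: (x - mu) = (2, -3).

Step 2 — invert Sigma. det(Sigma) = 3·15 - (1)² = 44.
  Sigma^{-1} = (1/det) · [[d, -b], [-b, a]] = [[0.3409, -0.0227],
 [-0.0227, 0.0682]].

Step 3 — form the quadratic (x - mu)^T · Sigma^{-1} · (x - mu):
  Sigma^{-1} · (x - mu) = (0.75, -0.25).
  (x - mu)^T · [Sigma^{-1} · (x - mu)] = (2)·(0.75) + (-3)·(-0.25) = 2.25.

Step 4 — take square root: d = √(2.25) ≈ 1.5.

d(x, mu) = √(2.25) ≈ 1.5


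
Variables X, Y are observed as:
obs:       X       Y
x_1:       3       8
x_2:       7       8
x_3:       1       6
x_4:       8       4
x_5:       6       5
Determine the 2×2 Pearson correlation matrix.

Step 1 — column means:
  mean(X) = (3 + 7 + 1 + 8 + 6) / 5 = 25/5 = 5
  mean(Y) = (8 + 8 + 6 + 4 + 5) / 5 = 31/5 = 6.2

Step 2 — sample variances and covariances s[i,j] = (1/(n-1)) · Σ_k (x_{k,i} - mean_i) · (x_{k,j} - mean_j), with n-1 = 4:
  s[X,X] = ((-2)·(-2) + (2)·(2) + (-4)·(-4) + (3)·(3) + (1)·(1)) / 4 = 34/4 = 8.5
  s[X,Y] = ((-2)·(1.8) + (2)·(1.8) + (-4)·(-0.2) + (3)·(-2.2) + (1)·(-1.2)) / 4 = -7/4 = -1.75
  s[Y,Y] = ((1.8)·(1.8) + (1.8)·(1.8) + (-0.2)·(-0.2) + (-2.2)·(-2.2) + (-1.2)·(-1.2)) / 4 = 12.8/4 = 3.2
  Sample standard deviations s_i = √(s[i,i]):
  s(X) = √(8.5) = 2.9155
  s(Y) = √(3.2) = 1.7889

Step 3 — r_{ij} = s_{ij} / (s_i · s_j):
  r[X,X] = 1 (diagonal).
  r[X,Y] = -1.75 / (2.9155 · 1.7889) = -1.75 / 5.2154 = -0.3355
  r[Y,Y] = 1 (diagonal).

R is symmetric with unit diagonal. Assembling:

R = [[1, -0.3355],
 [-0.3355, 1]]


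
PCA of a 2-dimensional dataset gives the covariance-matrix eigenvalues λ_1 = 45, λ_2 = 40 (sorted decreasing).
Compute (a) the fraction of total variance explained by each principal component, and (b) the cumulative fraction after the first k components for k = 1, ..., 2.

Step 1 — total variance = trace(Sigma) = Σ λ_i = 45 + 40 = 85.

Step 2 — fraction explained by component i = λ_i / Σ λ:
  PC1: 45/85 = 0.5294
  PC2: 40/85 = 0.4706

Step 3 — cumulative fraction after k components = (λ_1 + ... + λ_k) / Σ λ:
  k = 1: 45/85 = 0.5294
  k = 2: (45 + 40)/85 = 85/85 = 1

Summary (fraction, with percent):

explained: PC1 0.5294 (52.94%), PC2 0.4706 (47.06%);  cumulative: 0.5294, 1


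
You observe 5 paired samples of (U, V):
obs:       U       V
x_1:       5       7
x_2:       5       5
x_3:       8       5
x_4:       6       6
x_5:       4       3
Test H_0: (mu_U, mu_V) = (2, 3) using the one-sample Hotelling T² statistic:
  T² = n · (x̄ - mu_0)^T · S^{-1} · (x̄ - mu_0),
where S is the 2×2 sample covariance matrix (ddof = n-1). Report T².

Step 1 — sample mean vector:
  mean(U) = (5 + 5 + 8 + 6 + 4) / 5 = 28/5 = 5.6
  mean(V) = (7 + 5 + 5 + 6 + 3) / 5 = 26/5 = 5.2
  x̄ = (5.6, 5.2),  deviation x̄ - mu_0 = (5.6, 5.2) - (2, 3) = (3.6, 2.2).

Step 2 — sample covariance matrix, S[i,j] = (1/(n-1)) · Σ_k (x_{k,i} - mean_i) · (x_{k,j} - mean_j), divisor n-1 = 4:
  S[U,U] = ((-0.6)·(-0.6) + (-0.6)·(-0.6) + (2.4)·(2.4) + (0.4)·(0.4) + (-1.6)·(-1.6)) / 4 = 9.2/4 = 2.3
  S[U,V] = ((-0.6)·(1.8) + (-0.6)·(-0.2) + (2.4)·(-0.2) + (0.4)·(0.8) + (-1.6)·(-2.2)) / 4 = 2.4/4 = 0.6
  S[V,V] = ((1.8)·(1.8) + (-0.2)·(-0.2) + (-0.2)·(-0.2) + (0.8)·(0.8) + (-2.2)·(-2.2)) / 4 = 8.8/4 = 2.2
  S = [[2.3, 0.6],
 [0.6, 2.2]].

Step 3 — invert S. det(S) = 2.3·2.2 - (0.6)² = 4.7.
  S^{-1} = (1/det) · [[d, -b], [-b, a]] = [[0.4681, -0.1277],
 [-0.1277, 0.4894]].

Step 4 — quadratic form (x̄ - mu_0)^T · S^{-1} · (x̄ - mu_0):
  S^{-1} · (x̄ - mu_0) = (1.4043, 0.617),
  (x̄ - mu_0)^T · [...] = (3.6)·(1.4043) + (2.2)·(0.617) = 6.4128.

Step 5 — scale by n: T² = 5 · 6.4128 = 32.0638.

T² ≈ 32.0638


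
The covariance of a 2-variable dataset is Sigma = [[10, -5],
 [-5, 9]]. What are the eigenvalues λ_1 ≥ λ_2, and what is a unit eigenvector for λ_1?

Step 1 — characteristic polynomial of 2×2 Sigma:
  det(Sigma - λI) = λ² - trace · λ + det = 0.
  trace = 10 + 9 = 19, det = 10·9 - (-5)² = 65.
Step 2 — discriminant:
  Δ = trace² - 4·det = 361 - 260 = 101.
Step 3 — eigenvalues:
  λ = (trace ± √Δ)/2 = (19 ± 10.0499)/2,
  λ_1 = 14.5249,  λ_2 = 4.4751.

Step 4 — unit eigenvector for λ_1: solve (Sigma - λ_1 I)v = 0. First row:
  (10 - 14.5249)·v_x + (-5)·v_y = 0, i.e. (-4.5249)·v_x + (-5)·v_y = 0,
  so v ∝ (b, λ_1 - a) = (-5, 4.5249); multiply by -1 so the first entry is positive: u = (5, -4.5249).
  ||u|| = √((5)² + (-4.5249)²) = √(45.4751) ≈ 6.7435,
  v_1 = u/||u|| ≈ (0.7415, -0.671) (||v_1|| = 1).

λ_1 = 14.5249,  λ_2 = 4.4751;  v_1 ≈ (0.7415, -0.671)


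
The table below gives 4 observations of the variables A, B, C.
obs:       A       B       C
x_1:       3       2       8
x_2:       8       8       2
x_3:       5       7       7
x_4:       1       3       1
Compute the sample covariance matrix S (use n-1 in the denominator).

Step 1 — column means:
  mean(A) = (3 + 8 + 5 + 1) / 4 = 17/4 = 4.25
  mean(B) = (2 + 8 + 7 + 3) / 4 = 20/4 = 5
  mean(C) = (8 + 2 + 7 + 1) / 4 = 18/4 = 4.5

Step 2 — sample covariance S[i,j] = (1/(n-1)) · Σ_k (x_{k,i} - mean_i) · (x_{k,j} - mean_j), with n-1 = 3.
  S[A,A] = ((-1.25)·(-1.25) + (3.75)·(3.75) + (0.75)·(0.75) + (-3.25)·(-3.25)) / 3 = 26.75/3 = 8.9167
  S[A,B] = ((-1.25)·(-3) + (3.75)·(3) + (0.75)·(2) + (-3.25)·(-2)) / 3 = 23/3 = 7.6667
  S[A,C] = ((-1.25)·(3.5) + (3.75)·(-2.5) + (0.75)·(2.5) + (-3.25)·(-3.5)) / 3 = -0.5/3 = -0.1667
  S[B,B] = ((-3)·(-3) + (3)·(3) + (2)·(2) + (-2)·(-2)) / 3 = 26/3 = 8.6667
  S[B,C] = ((-3)·(3.5) + (3)·(-2.5) + (2)·(2.5) + (-2)·(-3.5)) / 3 = -6/3 = -2
  S[C,C] = ((3.5)·(3.5) + (-2.5)·(-2.5) + (2.5)·(2.5) + (-3.5)·(-3.5)) / 3 = 37/3 = 12.3333

S is symmetric (S[j,i] = S[i,j]). Assembling:

S = [[8.9167, 7.6667, -0.1667],
 [7.6667, 8.6667, -2],
 [-0.1667, -2, 12.3333]]


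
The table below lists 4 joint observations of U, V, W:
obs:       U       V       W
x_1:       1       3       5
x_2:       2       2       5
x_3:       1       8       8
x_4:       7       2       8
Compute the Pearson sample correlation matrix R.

Step 1 — column means:
  mean(U) = (1 + 2 + 1 + 7) / 4 = 11/4 = 2.75
  mean(V) = (3 + 2 + 8 + 2) / 4 = 15/4 = 3.75
  mean(W) = (5 + 5 + 8 + 8) / 4 = 26/4 = 6.5

Step 2 — sample variances and covariances s[i,j] = (1/(n-1)) · Σ_k (x_{k,i} - mean_i) · (x_{k,j} - mean_j), with n-1 = 3:
  s[U,U] = ((-1.75)·(-1.75) + (-0.75)·(-0.75) + (-1.75)·(-1.75) + (4.25)·(4.25)) / 3 = 24.75/3 = 8.25
  s[U,V] = ((-1.75)·(-0.75) + (-0.75)·(-1.75) + (-1.75)·(4.25) + (4.25)·(-1.75)) / 3 = -12.25/3 = -4.0833
  s[U,W] = ((-1.75)·(-1.5) + (-0.75)·(-1.5) + (-1.75)·(1.5) + (4.25)·(1.5)) / 3 = 7.5/3 = 2.5
  s[V,V] = ((-0.75)·(-0.75) + (-1.75)·(-1.75) + (4.25)·(4.25) + (-1.75)·(-1.75)) / 3 = 24.75/3 = 8.25
  s[V,W] = ((-0.75)·(-1.5) + (-1.75)·(-1.5) + (4.25)·(1.5) + (-1.75)·(1.5)) / 3 = 7.5/3 = 2.5
  s[W,W] = ((-1.5)·(-1.5) + (-1.5)·(-1.5) + (1.5)·(1.5) + (1.5)·(1.5)) / 3 = 9/3 = 3
  Sample standard deviations s_i = √(s[i,i]):
  s(U) = √(8.25) = 2.8723
  s(V) = √(8.25) = 2.8723
  s(W) = √(3) = 1.7321

Step 3 — r_{ij} = s_{ij} / (s_i · s_j):
  r[U,U] = 1 (diagonal).
  r[U,V] = -4.0833 / (2.8723 · 2.8723) = -4.0833 / 8.25 = -0.4949
  r[U,W] = 2.5 / (2.8723 · 1.7321) = 2.5 / 4.9749 = 0.5025
  r[V,V] = 1 (diagonal).
  r[V,W] = 2.5 / (2.8723 · 1.7321) = 2.5 / 4.9749 = 0.5025
  r[W,W] = 1 (diagonal).

R is symmetric with unit diagonal. Assembling:

R = [[1, -0.4949, 0.5025],
 [-0.4949, 1, 0.5025],
 [0.5025, 0.5025, 1]]


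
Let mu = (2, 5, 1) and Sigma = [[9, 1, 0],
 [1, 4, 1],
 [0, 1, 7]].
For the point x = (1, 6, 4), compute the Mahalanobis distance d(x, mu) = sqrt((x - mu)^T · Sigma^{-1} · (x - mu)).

Step 1 — centre the observation: (x - mu) = (-1, 1, 3).

Step 2 — invert Sigma (cofactor / det for 3×3, or solve directly):
  Sigma^{-1} = [[0.1144, -0.0297, 0.0042],
 [-0.0297, 0.2669, -0.0381],
 [0.0042, -0.0381, 0.1483]].

Step 3 — form the quadratic (x - mu)^T · Sigma^{-1} · (x - mu):
  Sigma^{-1} · (x - mu) = (-0.1314, 0.1822, 0.4025).
  (x - mu)^T · [Sigma^{-1} · (x - mu)] = (-1)·(-0.1314) + (1)·(0.1822) + (3)·(0.4025) = 1.5212.

Step 4 — take square root: d = √(1.5212) ≈ 1.2334.

d(x, mu) = √(1.5212) ≈ 1.2334


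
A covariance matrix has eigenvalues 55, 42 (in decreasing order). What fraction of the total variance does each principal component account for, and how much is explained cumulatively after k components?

Step 1 — total variance = trace(Sigma) = Σ λ_i = 55 + 42 = 97.

Step 2 — fraction explained by component i = λ_i / Σ λ:
  PC1: 55/97 = 0.567
  PC2: 42/97 = 0.433

Step 3 — cumulative fraction after k components = (λ_1 + ... + λ_k) / Σ λ:
  k = 1: 55/97 = 0.567
  k = 2: (55 + 42)/97 = 97/97 = 1

Summary (fraction, with percent):

explained: PC1 0.567 (56.7%), PC2 0.433 (43.3%);  cumulative: 0.567, 1


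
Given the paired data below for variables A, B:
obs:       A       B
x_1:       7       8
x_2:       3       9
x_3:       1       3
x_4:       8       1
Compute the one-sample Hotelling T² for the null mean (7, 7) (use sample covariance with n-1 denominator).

Step 1 — sample mean vector:
  mean(A) = (7 + 3 + 1 + 8) / 4 = 19/4 = 4.75
  mean(B) = (8 + 9 + 3 + 1) / 4 = 21/4 = 5.25
  x̄ = (4.75, 5.25),  deviation x̄ - mu_0 = (4.75, 5.25) - (7, 7) = (-2.25, -1.75).

Step 2 — sample covariance matrix, S[i,j] = (1/(n-1)) · Σ_k (x_{k,i} - mean_i) · (x_{k,j} - mean_j), divisor n-1 = 3:
  S[A,A] = ((2.25)·(2.25) + (-1.75)·(-1.75) + (-3.75)·(-3.75) + (3.25)·(3.25)) / 3 = 32.75/3 = 10.9167
  S[A,B] = ((2.25)·(2.75) + (-1.75)·(3.75) + (-3.75)·(-2.25) + (3.25)·(-4.25)) / 3 = -5.75/3 = -1.9167
  S[B,B] = ((2.75)·(2.75) + (3.75)·(3.75) + (-2.25)·(-2.25) + (-4.25)·(-4.25)) / 3 = 44.75/3 = 14.9167
  S = [[10.9167, -1.9167],
 [-1.9167, 14.9167]].

Step 3 — invert S. det(S) = 10.9167·14.9167 - (-1.9167)² = 159.1667.
  S^{-1} = (1/det) · [[d, -b], [-b, a]] = [[0.0937, 0.012],
 [0.012, 0.0686]].

Step 4 — quadratic form (x̄ - mu_0)^T · S^{-1} · (x̄ - mu_0):
  S^{-1} · (x̄ - mu_0) = (-0.2319, -0.1471),
  (x̄ - mu_0)^T · [...] = (-2.25)·(-0.2319) + (-1.75)·(-0.1471) = 0.7793.

Step 5 — scale by n: T² = 4 · 0.7793 = 3.1173.

T² ≈ 3.1173


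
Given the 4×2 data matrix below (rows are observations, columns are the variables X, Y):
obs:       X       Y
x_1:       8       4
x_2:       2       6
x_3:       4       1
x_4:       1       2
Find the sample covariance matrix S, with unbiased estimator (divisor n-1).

Step 1 — column means:
  mean(X) = (8 + 2 + 4 + 1) / 4 = 15/4 = 3.75
  mean(Y) = (4 + 6 + 1 + 2) / 4 = 13/4 = 3.25

Step 2 — sample covariance S[i,j] = (1/(n-1)) · Σ_k (x_{k,i} - mean_i) · (x_{k,j} - mean_j), with n-1 = 3.
  S[X,X] = ((4.25)·(4.25) + (-1.75)·(-1.75) + (0.25)·(0.25) + (-2.75)·(-2.75)) / 3 = 28.75/3 = 9.5833
  S[X,Y] = ((4.25)·(0.75) + (-1.75)·(2.75) + (0.25)·(-2.25) + (-2.75)·(-1.25)) / 3 = 1.25/3 = 0.4167
  S[Y,Y] = ((0.75)·(0.75) + (2.75)·(2.75) + (-2.25)·(-2.25) + (-1.25)·(-1.25)) / 3 = 14.75/3 = 4.9167

S is symmetric (S[j,i] = S[i,j]). Assembling:

S = [[9.5833, 0.4167],
 [0.4167, 4.9167]]


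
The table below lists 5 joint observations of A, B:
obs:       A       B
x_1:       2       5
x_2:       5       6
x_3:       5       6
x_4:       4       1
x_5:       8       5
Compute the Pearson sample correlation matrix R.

Step 1 — column means:
  mean(A) = (2 + 5 + 5 + 4 + 8) / 5 = 24/5 = 4.8
  mean(B) = (5 + 6 + 6 + 1 + 5) / 5 = 23/5 = 4.6

Step 2 — sample variances and covariances s[i,j] = (1/(n-1)) · Σ_k (x_{k,i} - mean_i) · (x_{k,j} - mean_j), with n-1 = 4:
  s[A,A] = ((-2.8)·(-2.8) + (0.2)·(0.2) + (0.2)·(0.2) + (-0.8)·(-0.8) + (3.2)·(3.2)) / 4 = 18.8/4 = 4.7
  s[A,B] = ((-2.8)·(0.4) + (0.2)·(1.4) + (0.2)·(1.4) + (-0.8)·(-3.6) + (3.2)·(0.4)) / 4 = 3.6/4 = 0.9
  s[B,B] = ((0.4)·(0.4) + (1.4)·(1.4) + (1.4)·(1.4) + (-3.6)·(-3.6) + (0.4)·(0.4)) / 4 = 17.2/4 = 4.3
  Sample standard deviations s_i = √(s[i,i]):
  s(A) = √(4.7) = 2.1679
  s(B) = √(4.3) = 2.0736

Step 3 — r_{ij} = s_{ij} / (s_i · s_j):
  r[A,A] = 1 (diagonal).
  r[A,B] = 0.9 / (2.1679 · 2.0736) = 0.9 / 4.4956 = 0.2002
  r[B,B] = 1 (diagonal).

R is symmetric with unit diagonal. Assembling:

R = [[1, 0.2002],
 [0.2002, 1]]


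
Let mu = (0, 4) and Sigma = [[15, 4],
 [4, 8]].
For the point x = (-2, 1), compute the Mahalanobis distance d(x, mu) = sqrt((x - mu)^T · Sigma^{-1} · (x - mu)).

Step 1 — centre the observation: (x - mu) = (-2, -3).

Step 2 — invert Sigma. det(Sigma) = 15·8 - (4)² = 104.
  Sigma^{-1} = (1/det) · [[d, -b], [-b, a]] = [[0.0769, -0.0385],
 [-0.0385, 0.1442]].

Step 3 — form the quadratic (x - mu)^T · Sigma^{-1} · (x - mu):
  Sigma^{-1} · (x - mu) = (-0.0385, -0.3558).
  (x - mu)^T · [Sigma^{-1} · (x - mu)] = (-2)·(-0.0385) + (-3)·(-0.3558) = 1.1442.

Step 4 — take square root: d = √(1.1442) ≈ 1.0697.

d(x, mu) = √(1.1442) ≈ 1.0697


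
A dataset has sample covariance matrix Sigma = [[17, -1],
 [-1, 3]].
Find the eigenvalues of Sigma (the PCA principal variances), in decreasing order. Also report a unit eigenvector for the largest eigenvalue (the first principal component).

Step 1 — characteristic polynomial of 2×2 Sigma:
  det(Sigma - λI) = λ² - trace · λ + det = 0.
  trace = 17 + 3 = 20, det = 17·3 - (-1)² = 50.
Step 2 — discriminant:
  Δ = trace² - 4·det = 400 - 200 = 200.
Step 3 — eigenvalues:
  λ = (trace ± √Δ)/2 = (20 ± 14.1421)/2,
  λ_1 = 17.0711,  λ_2 = 2.9289.

Step 4 — unit eigenvector for λ_1: solve (Sigma - λ_1 I)v = 0. First row:
  (17 - 17.0711)·v_x + (-1)·v_y = 0, i.e. (-0.0711)·v_x + (-1)·v_y = 0,
  so v ∝ (b, λ_1 - a) = (-1, 0.0711); multiply by -1 so the first entry is positive: u = (1, -0.0711).
  ||u|| = √((1)² + (-0.0711)²) = √(1.0051) ≈ 1.0025,
  v_1 = u/||u|| ≈ (0.9975, -0.0709) (||v_1|| = 1).

λ_1 = 17.0711,  λ_2 = 2.9289;  v_1 ≈ (0.9975, -0.0709)


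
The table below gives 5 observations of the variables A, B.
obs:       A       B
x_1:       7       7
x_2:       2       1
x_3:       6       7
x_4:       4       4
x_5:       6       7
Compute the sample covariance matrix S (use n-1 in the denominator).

Step 1 — column means:
  mean(A) = (7 + 2 + 6 + 4 + 6) / 5 = 25/5 = 5
  mean(B) = (7 + 1 + 7 + 4 + 7) / 5 = 26/5 = 5.2

Step 2 — sample covariance S[i,j] = (1/(n-1)) · Σ_k (x_{k,i} - mean_i) · (x_{k,j} - mean_j), with n-1 = 4.
  S[A,A] = ((2)·(2) + (-3)·(-3) + (1)·(1) + (-1)·(-1) + (1)·(1)) / 4 = 16/4 = 4
  S[A,B] = ((2)·(1.8) + (-3)·(-4.2) + (1)·(1.8) + (-1)·(-1.2) + (1)·(1.8)) / 4 = 21/4 = 5.25
  S[B,B] = ((1.8)·(1.8) + (-4.2)·(-4.2) + (1.8)·(1.8) + (-1.2)·(-1.2) + (1.8)·(1.8)) / 4 = 28.8/4 = 7.2

S is symmetric (S[j,i] = S[i,j]). Assembling:

S = [[4, 5.25],
 [5.25, 7.2]]


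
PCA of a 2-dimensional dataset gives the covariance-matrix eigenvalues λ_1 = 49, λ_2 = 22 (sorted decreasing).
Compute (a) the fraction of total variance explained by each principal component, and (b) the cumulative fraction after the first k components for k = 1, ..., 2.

Step 1 — total variance = trace(Sigma) = Σ λ_i = 49 + 22 = 71.

Step 2 — fraction explained by component i = λ_i / Σ λ:
  PC1: 49/71 = 0.6901
  PC2: 22/71 = 0.3099

Step 3 — cumulative fraction after k components = (λ_1 + ... + λ_k) / Σ λ:
  k = 1: 49/71 = 0.6901
  k = 2: (49 + 22)/71 = 71/71 = 1

Summary (fraction, with percent):

explained: PC1 0.6901 (69.01%), PC2 0.3099 (30.99%);  cumulative: 0.6901, 1


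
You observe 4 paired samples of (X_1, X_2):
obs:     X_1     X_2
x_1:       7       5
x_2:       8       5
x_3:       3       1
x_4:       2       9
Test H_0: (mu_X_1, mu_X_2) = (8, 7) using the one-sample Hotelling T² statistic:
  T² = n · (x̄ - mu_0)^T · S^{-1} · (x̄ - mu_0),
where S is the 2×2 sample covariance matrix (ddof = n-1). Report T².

Step 1 — sample mean vector:
  mean(X_1) = (7 + 8 + 3 + 2) / 4 = 20/4 = 5
  mean(X_2) = (5 + 5 + 1 + 9) / 4 = 20/4 = 5
  x̄ = (5, 5),  deviation x̄ - mu_0 = (5, 5) - (8, 7) = (-3, -2).

Step 2 — sample covariance matrix, S[i,j] = (1/(n-1)) · Σ_k (x_{k,i} - mean_i) · (x_{k,j} - mean_j), divisor n-1 = 3:
  S[X_1,X_1] = ((2)·(2) + (3)·(3) + (-2)·(-2) + (-3)·(-3)) / 3 = 26/3 = 8.6667
  S[X_1,X_2] = ((2)·(0) + (3)·(0) + (-2)·(-4) + (-3)·(4)) / 3 = -4/3 = -1.3333
  S[X_2,X_2] = ((0)·(0) + (0)·(0) + (-4)·(-4) + (4)·(4)) / 3 = 32/3 = 10.6667
  S = [[8.6667, -1.3333],
 [-1.3333, 10.6667]].

Step 3 — invert S. det(S) = 8.6667·10.6667 - (-1.3333)² = 90.6667.
  S^{-1} = (1/det) · [[d, -b], [-b, a]] = [[0.1176, 0.0147],
 [0.0147, 0.0956]].

Step 4 — quadratic form (x̄ - mu_0)^T · S^{-1} · (x̄ - mu_0):
  S^{-1} · (x̄ - mu_0) = (-0.3824, -0.2353),
  (x̄ - mu_0)^T · [...] = (-3)·(-0.3824) + (-2)·(-0.2353) = 1.6176.

Step 5 — scale by n: T² = 4 · 1.6176 = 6.4706.

T² ≈ 6.4706


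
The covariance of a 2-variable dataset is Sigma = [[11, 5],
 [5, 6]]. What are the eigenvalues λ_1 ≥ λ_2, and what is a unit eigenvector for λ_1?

Step 1 — characteristic polynomial of 2×2 Sigma:
  det(Sigma - λI) = λ² - trace · λ + det = 0.
  trace = 11 + 6 = 17, det = 11·6 - (5)² = 41.
Step 2 — discriminant:
  Δ = trace² - 4·det = 289 - 164 = 125.
Step 3 — eigenvalues:
  λ = (trace ± √Δ)/2 = (17 ± 11.1803)/2,
  λ_1 = 14.0902,  λ_2 = 2.9098.

Step 4 — unit eigenvector for λ_1: solve (Sigma - λ_1 I)v = 0. First row:
  (11 - 14.0902)·v_x + (5)·v_y = 0, i.e. (-3.0902)·v_x + (5)·v_y = 0,
  so v ∝ (b, λ_1 - a) = (5, 3.0902) = u.
  ||u|| = √((5)² + (3.0902)²) = √(34.5492) ≈ 5.8779,
  v_1 = u/||u|| ≈ (0.8507, 0.5257) (||v_1|| = 1).

λ_1 = 14.0902,  λ_2 = 2.9098;  v_1 ≈ (0.8507, 0.5257)


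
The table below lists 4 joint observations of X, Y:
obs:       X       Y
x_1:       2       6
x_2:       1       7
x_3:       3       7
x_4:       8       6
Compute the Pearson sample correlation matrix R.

Step 1 — column means:
  mean(X) = (2 + 1 + 3 + 8) / 4 = 14/4 = 3.5
  mean(Y) = (6 + 7 + 7 + 6) / 4 = 26/4 = 6.5

Step 2 — sample variances and covariances s[i,j] = (1/(n-1)) · Σ_k (x_{k,i} - mean_i) · (x_{k,j} - mean_j), with n-1 = 3:
  s[X,X] = ((-1.5)·(-1.5) + (-2.5)·(-2.5) + (-0.5)·(-0.5) + (4.5)·(4.5)) / 3 = 29/3 = 9.6667
  s[X,Y] = ((-1.5)·(-0.5) + (-2.5)·(0.5) + (-0.5)·(0.5) + (4.5)·(-0.5)) / 3 = -3/3 = -1
  s[Y,Y] = ((-0.5)·(-0.5) + (0.5)·(0.5) + (0.5)·(0.5) + (-0.5)·(-0.5)) / 3 = 1/3 = 0.3333
  Sample standard deviations s_i = √(s[i,i]):
  s(X) = √(9.6667) = 3.1091
  s(Y) = √(0.3333) = 0.5774

Step 3 — r_{ij} = s_{ij} / (s_i · s_j):
  r[X,X] = 1 (diagonal).
  r[X,Y] = -1 / (3.1091 · 0.5774) = -1 / 1.7951 = -0.5571
  r[Y,Y] = 1 (diagonal).

R is symmetric with unit diagonal. Assembling:

R = [[1, -0.5571],
 [-0.5571, 1]]


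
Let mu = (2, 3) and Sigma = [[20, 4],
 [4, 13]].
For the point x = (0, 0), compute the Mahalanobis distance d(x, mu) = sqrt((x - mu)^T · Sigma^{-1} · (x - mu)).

Step 1 — centre the observation: (x - mu) = (-2, -3).

Step 2 — invert Sigma. det(Sigma) = 20·13 - (4)² = 244.
  Sigma^{-1} = (1/det) · [[d, -b], [-b, a]] = [[0.0533, -0.0164],
 [-0.0164, 0.082]].

Step 3 — form the quadratic (x - mu)^T · Sigma^{-1} · (x - mu):
  Sigma^{-1} · (x - mu) = (-0.0574, -0.2131).
  (x - mu)^T · [Sigma^{-1} · (x - mu)] = (-2)·(-0.0574) + (-3)·(-0.2131) = 0.7541.

Step 4 — take square root: d = √(0.7541) ≈ 0.8684.

d(x, mu) = √(0.7541) ≈ 0.8684


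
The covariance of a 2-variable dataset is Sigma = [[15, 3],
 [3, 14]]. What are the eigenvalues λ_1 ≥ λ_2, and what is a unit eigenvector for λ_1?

Step 1 — characteristic polynomial of 2×2 Sigma:
  det(Sigma - λI) = λ² - trace · λ + det = 0.
  trace = 15 + 14 = 29, det = 15·14 - (3)² = 201.
Step 2 — discriminant:
  Δ = trace² - 4·det = 841 - 804 = 37.
Step 3 — eigenvalues:
  λ = (trace ± √Δ)/2 = (29 ± 6.0828)/2,
  λ_1 = 17.5414,  λ_2 = 11.4586.

Step 4 — unit eigenvector for λ_1: solve (Sigma - λ_1 I)v = 0. First row:
  (15 - 17.5414)·v_x + (3)·v_y = 0, i.e. (-2.5414)·v_x + (3)·v_y = 0,
  so v ∝ (b, λ_1 - a) = (3, 2.5414) = u.
  ||u|| = √((3)² + (2.5414)²) = √(15.4586) ≈ 3.9317,
  v_1 = u/||u|| ≈ (0.763, 0.6464) (||v_1|| = 1).

λ_1 = 17.5414,  λ_2 = 11.4586;  v_1 ≈ (0.763, 0.6464)


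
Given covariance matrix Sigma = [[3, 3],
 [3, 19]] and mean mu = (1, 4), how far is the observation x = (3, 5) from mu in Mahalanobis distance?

Step 1 — centre the observation: (x - mu) = (2, 1).

Step 2 — invert Sigma. det(Sigma) = 3·19 - (3)² = 48.
  Sigma^{-1} = (1/det) · [[d, -b], [-b, a]] = [[0.3958, -0.0625],
 [-0.0625, 0.0625]].

Step 3 — form the quadratic (x - mu)^T · Sigma^{-1} · (x - mu):
  Sigma^{-1} · (x - mu) = (0.7292, -0.0625).
  (x - mu)^T · [Sigma^{-1} · (x - mu)] = (2)·(0.7292) + (1)·(-0.0625) = 1.3958.

Step 4 — take square root: d = √(1.3958) ≈ 1.1815.

d(x, mu) = √(1.3958) ≈ 1.1815


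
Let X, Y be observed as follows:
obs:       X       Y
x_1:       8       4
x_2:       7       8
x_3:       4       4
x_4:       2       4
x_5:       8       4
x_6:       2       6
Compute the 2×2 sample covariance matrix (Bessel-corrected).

Step 1 — column means:
  mean(X) = (8 + 7 + 4 + 2 + 8 + 2) / 6 = 31/6 = 5.1667
  mean(Y) = (4 + 8 + 4 + 4 + 4 + 6) / 6 = 30/6 = 5

Step 2 — sample covariance S[i,j] = (1/(n-1)) · Σ_k (x_{k,i} - mean_i) · (x_{k,j} - mean_j), with n-1 = 5.
  S[X,X] = ((2.8333)·(2.8333) + (1.8333)·(1.8333) + (-1.1667)·(-1.1667) + (-3.1667)·(-3.1667) + (2.8333)·(2.8333) + (-3.1667)·(-3.1667)) / 5 = 40.8333/5 = 8.1667
  S[X,Y] = ((2.8333)·(-1) + (1.8333)·(3) + (-1.1667)·(-1) + (-3.1667)·(-1) + (2.8333)·(-1) + (-3.1667)·(1)) / 5 = 1/5 = 0.2
  S[Y,Y] = ((-1)·(-1) + (3)·(3) + (-1)·(-1) + (-1)·(-1) + (-1)·(-1) + (1)·(1)) / 5 = 14/5 = 2.8

S is symmetric (S[j,i] = S[i,j]). Assembling:

S = [[8.1667, 0.2],
 [0.2, 2.8]]


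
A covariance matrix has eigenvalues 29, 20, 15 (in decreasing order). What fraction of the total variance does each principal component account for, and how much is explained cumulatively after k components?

Step 1 — total variance = trace(Sigma) = Σ λ_i = 29 + 20 + 15 = 64.

Step 2 — fraction explained by component i = λ_i / Σ λ:
  PC1: 29/64 = 0.4531
  PC2: 20/64 = 0.3125
  PC3: 15/64 = 0.2344

Step 3 — cumulative fraction after k components = (λ_1 + ... + λ_k) / Σ λ:
  k = 1: 29/64 = 0.4531
  k = 2: (29 + 20)/64 = 49/64 = 0.7656
  k = 3: (29 + 20 + 15)/64 = 64/64 = 1

Summary (fraction, with percent):

explained: PC1 0.4531 (45.31%), PC2 0.3125 (31.25%), PC3 0.2344 (23.44%);  cumulative: 0.4531, 0.7656, 1


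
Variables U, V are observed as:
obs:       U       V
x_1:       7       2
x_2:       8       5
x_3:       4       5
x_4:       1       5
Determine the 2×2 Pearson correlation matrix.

Step 1 — column means:
  mean(U) = (7 + 8 + 4 + 1) / 4 = 20/4 = 5
  mean(V) = (2 + 5 + 5 + 5) / 4 = 17/4 = 4.25

Step 2 — sample variances and covariances s[i,j] = (1/(n-1)) · Σ_k (x_{k,i} - mean_i) · (x_{k,j} - mean_j), with n-1 = 3:
  s[U,U] = ((2)·(2) + (3)·(3) + (-1)·(-1) + (-4)·(-4)) / 3 = 30/3 = 10
  s[U,V] = ((2)·(-2.25) + (3)·(0.75) + (-1)·(0.75) + (-4)·(0.75)) / 3 = -6/3 = -2
  s[V,V] = ((-2.25)·(-2.25) + (0.75)·(0.75) + (0.75)·(0.75) + (0.75)·(0.75)) / 3 = 6.75/3 = 2.25
  Sample standard deviations s_i = √(s[i,i]):
  s(U) = √(10) = 3.1623
  s(V) = √(2.25) = 1.5

Step 3 — r_{ij} = s_{ij} / (s_i · s_j):
  r[U,U] = 1 (diagonal).
  r[U,V] = -2 / (3.1623 · 1.5) = -2 / 4.7434 = -0.4216
  r[V,V] = 1 (diagonal).

R is symmetric with unit diagonal. Assembling:

R = [[1, -0.4216],
 [-0.4216, 1]]


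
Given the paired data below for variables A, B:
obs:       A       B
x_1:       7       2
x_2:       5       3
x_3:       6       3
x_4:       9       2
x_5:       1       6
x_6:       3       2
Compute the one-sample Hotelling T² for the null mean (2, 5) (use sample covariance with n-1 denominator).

Step 1 — sample mean vector:
  mean(A) = (7 + 5 + 6 + 9 + 1 + 3) / 6 = 31/6 = 5.1667
  mean(B) = (2 + 3 + 3 + 2 + 6 + 2) / 6 = 18/6 = 3
  x̄ = (5.1667, 3),  deviation x̄ - mu_0 = (5.1667, 3) - (2, 5) = (3.1667, -2).

Step 2 — sample covariance matrix, S[i,j] = (1/(n-1)) · Σ_k (x_{k,i} - mean_i) · (x_{k,j} - mean_j), divisor n-1 = 5:
  S[A,A] = ((1.8333)·(1.8333) + (-0.1667)·(-0.1667) + (0.8333)·(0.8333) + (3.8333)·(3.8333) + (-4.1667)·(-4.1667) + (-2.1667)·(-2.1667)) / 5 = 40.8333/5 = 8.1667
  S[A,B] = ((1.8333)·(-1) + (-0.1667)·(0) + (0.8333)·(0) + (3.8333)·(-1) + (-4.1667)·(3) + (-2.1667)·(-1)) / 5 = -16/5 = -3.2
  S[B,B] = ((-1)·(-1) + (0)·(0) + (0)·(0) + (-1)·(-1) + (3)·(3) + (-1)·(-1)) / 5 = 12/5 = 2.4
  S = [[8.1667, -3.2],
 [-3.2, 2.4]].

Step 3 — invert S. det(S) = 8.1667·2.4 - (-3.2)² = 9.36.
  S^{-1} = (1/det) · [[d, -b], [-b, a]] = [[0.2564, 0.3419],
 [0.3419, 0.8725]].

Step 4 — quadratic form (x̄ - mu_0)^T · S^{-1} · (x̄ - mu_0):
  S^{-1} · (x̄ - mu_0) = (0.1282, -0.6624),
  (x̄ - mu_0)^T · [...] = (3.1667)·(0.1282) + (-2)·(-0.6624) = 1.7308.

Step 5 — scale by n: T² = 6 · 1.7308 = 10.3846.

T² ≈ 10.3846


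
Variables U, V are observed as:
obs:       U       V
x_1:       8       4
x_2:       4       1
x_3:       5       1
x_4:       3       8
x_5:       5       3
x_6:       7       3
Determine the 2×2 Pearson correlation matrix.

Step 1 — column means:
  mean(U) = (8 + 4 + 5 + 3 + 5 + 7) / 6 = 32/6 = 5.3333
  mean(V) = (4 + 1 + 1 + 8 + 3 + 3) / 6 = 20/6 = 3.3333

Step 2 — sample variances and covariances s[i,j] = (1/(n-1)) · Σ_k (x_{k,i} - mean_i) · (x_{k,j} - mean_j), with n-1 = 5:
  s[U,U] = ((2.6667)·(2.6667) + (-1.3333)·(-1.3333) + (-0.3333)·(-0.3333) + (-2.3333)·(-2.3333) + (-0.3333)·(-0.3333) + (1.6667)·(1.6667)) / 5 = 17.3333/5 = 3.4667
  s[U,V] = ((2.6667)·(0.6667) + (-1.3333)·(-2.3333) + (-0.3333)·(-2.3333) + (-2.3333)·(4.6667) + (-0.3333)·(-0.3333) + (1.6667)·(-0.3333)) / 5 = -5.6667/5 = -1.1333
  s[V,V] = ((0.6667)·(0.6667) + (-2.3333)·(-2.3333) + (-2.3333)·(-2.3333) + (4.6667)·(4.6667) + (-0.3333)·(-0.3333) + (-0.3333)·(-0.3333)) / 5 = 33.3333/5 = 6.6667
  Sample standard deviations s_i = √(s[i,i]):
  s(U) = √(3.4667) = 1.8619
  s(V) = √(6.6667) = 2.582

Step 3 — r_{ij} = s_{ij} / (s_i · s_j):
  r[U,U] = 1 (diagonal).
  r[U,V] = -1.1333 / (1.8619 · 2.582) = -1.1333 / 4.8074 = -0.2357
  r[V,V] = 1 (diagonal).

R is symmetric with unit diagonal. Assembling:

R = [[1, -0.2357],
 [-0.2357, 1]]


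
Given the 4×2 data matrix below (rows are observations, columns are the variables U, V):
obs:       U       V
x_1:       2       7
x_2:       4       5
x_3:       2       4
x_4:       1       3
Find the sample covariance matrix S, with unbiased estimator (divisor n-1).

Step 1 — column means:
  mean(U) = (2 + 4 + 2 + 1) / 4 = 9/4 = 2.25
  mean(V) = (7 + 5 + 4 + 3) / 4 = 19/4 = 4.75

Step 2 — sample covariance S[i,j] = (1/(n-1)) · Σ_k (x_{k,i} - mean_i) · (x_{k,j} - mean_j), with n-1 = 3.
  S[U,U] = ((-0.25)·(-0.25) + (1.75)·(1.75) + (-0.25)·(-0.25) + (-1.25)·(-1.25)) / 3 = 4.75/3 = 1.5833
  S[U,V] = ((-0.25)·(2.25) + (1.75)·(0.25) + (-0.25)·(-0.75) + (-1.25)·(-1.75)) / 3 = 2.25/3 = 0.75
  S[V,V] = ((2.25)·(2.25) + (0.25)·(0.25) + (-0.75)·(-0.75) + (-1.75)·(-1.75)) / 3 = 8.75/3 = 2.9167

S is symmetric (S[j,i] = S[i,j]). Assembling:

S = [[1.5833, 0.75],
 [0.75, 2.9167]]


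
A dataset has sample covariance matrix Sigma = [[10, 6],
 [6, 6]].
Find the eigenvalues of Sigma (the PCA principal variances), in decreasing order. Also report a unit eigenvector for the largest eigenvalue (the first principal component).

Step 1 — characteristic polynomial of 2×2 Sigma:
  det(Sigma - λI) = λ² - trace · λ + det = 0.
  trace = 10 + 6 = 16, det = 10·6 - (6)² = 24.
Step 2 — discriminant:
  Δ = trace² - 4·det = 256 - 96 = 160.
Step 3 — eigenvalues:
  λ = (trace ± √Δ)/2 = (16 ± 12.6491)/2,
  λ_1 = 14.3246,  λ_2 = 1.6754.

Step 4 — unit eigenvector for λ_1: solve (Sigma - λ_1 I)v = 0. First row:
  (10 - 14.3246)·v_x + (6)·v_y = 0, i.e. (-4.3246)·v_x + (6)·v_y = 0,
  so v ∝ (b, λ_1 - a) = (6, 4.3246) = u.
  ||u|| = √((6)² + (4.3246)²) = √(54.7018) ≈ 7.3961,
  v_1 = u/||u|| ≈ (0.8112, 0.5847) (||v_1|| = 1).

λ_1 = 14.3246,  λ_2 = 1.6754;  v_1 ≈ (0.8112, 0.5847)


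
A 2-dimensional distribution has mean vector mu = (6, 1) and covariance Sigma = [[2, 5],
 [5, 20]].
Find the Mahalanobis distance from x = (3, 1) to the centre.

Step 1 — centre the observation: (x - mu) = (-3, 0).

Step 2 — invert Sigma. det(Sigma) = 2·20 - (5)² = 15.
  Sigma^{-1} = (1/det) · [[d, -b], [-b, a]] = [[1.3333, -0.3333],
 [-0.3333, 0.1333]].

Step 3 — form the quadratic (x - mu)^T · Sigma^{-1} · (x - mu):
  Sigma^{-1} · (x - mu) = (-4, 1).
  (x - mu)^T · [Sigma^{-1} · (x - mu)] = (-3)·(-4) + (0)·(1) = 12.

Step 4 — take square root: d = √(12) ≈ 3.4641.

d(x, mu) = √(12) ≈ 3.4641


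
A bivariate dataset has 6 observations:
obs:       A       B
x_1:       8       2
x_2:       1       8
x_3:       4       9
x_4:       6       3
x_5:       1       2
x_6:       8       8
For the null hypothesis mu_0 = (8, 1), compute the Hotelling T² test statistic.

Step 1 — sample mean vector:
  mean(A) = (8 + 1 + 4 + 6 + 1 + 8) / 6 = 28/6 = 4.6667
  mean(B) = (2 + 8 + 9 + 3 + 2 + 8) / 6 = 32/6 = 5.3333
  x̄ = (4.6667, 5.3333),  deviation x̄ - mu_0 = (4.6667, 5.3333) - (8, 1) = (-3.3333, 4.3333).

Step 2 — sample covariance matrix, S[i,j] = (1/(n-1)) · Σ_k (x_{k,i} - mean_i) · (x_{k,j} - mean_j), divisor n-1 = 5:
  S[A,A] = ((3.3333)·(3.3333) + (-3.6667)·(-3.6667) + (-0.6667)·(-0.6667) + (1.3333)·(1.3333) + (-3.6667)·(-3.6667) + (3.3333)·(3.3333)) / 5 = 51.3333/5 = 10.2667
  S[A,B] = ((3.3333)·(-3.3333) + (-3.6667)·(2.6667) + (-0.6667)·(3.6667) + (1.3333)·(-2.3333) + (-3.6667)·(-3.3333) + (3.3333)·(2.6667)) / 5 = -5.3333/5 = -1.0667
  S[B,B] = ((-3.3333)·(-3.3333) + (2.6667)·(2.6667) + (3.6667)·(3.6667) + (-2.3333)·(-2.3333) + (-3.3333)·(-3.3333) + (2.6667)·(2.6667)) / 5 = 55.3333/5 = 11.0667
  S = [[10.2667, -1.0667],
 [-1.0667, 11.0667]].

Step 3 — invert S. det(S) = 10.2667·11.0667 - (-1.0667)² = 112.48.
  S^{-1} = (1/det) · [[d, -b], [-b, a]] = [[0.0984, 0.0095],
 [0.0095, 0.0913]].

Step 4 — quadratic form (x̄ - mu_0)^T · S^{-1} · (x̄ - mu_0):
  S^{-1} · (x̄ - mu_0) = (-0.2869, 0.3639),
  (x̄ - mu_0)^T · [...] = (-3.3333)·(-0.2869) + (4.3333)·(0.3639) = 2.5332.

Step 5 — scale by n: T² = 6 · 2.5332 = 15.1991.

T² ≈ 15.1991


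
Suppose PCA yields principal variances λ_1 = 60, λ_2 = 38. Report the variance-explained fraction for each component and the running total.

Step 1 — total variance = trace(Sigma) = Σ λ_i = 60 + 38 = 98.

Step 2 — fraction explained by component i = λ_i / Σ λ:
  PC1: 60/98 = 0.6122
  PC2: 38/98 = 0.3878

Step 3 — cumulative fraction after k components = (λ_1 + ... + λ_k) / Σ λ:
  k = 1: 60/98 = 0.6122
  k = 2: (60 + 38)/98 = 98/98 = 1

Summary (fraction, with percent):

explained: PC1 0.6122 (61.22%), PC2 0.3878 (38.78%);  cumulative: 0.6122, 1


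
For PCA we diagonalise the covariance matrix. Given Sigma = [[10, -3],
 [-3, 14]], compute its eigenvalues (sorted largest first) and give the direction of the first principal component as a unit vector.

Step 1 — characteristic polynomial of 2×2 Sigma:
  det(Sigma - λI) = λ² - trace · λ + det = 0.
  trace = 10 + 14 = 24, det = 10·14 - (-3)² = 131.
Step 2 — discriminant:
  Δ = trace² - 4·det = 576 - 524 = 52.
Step 3 — eigenvalues:
  λ = (trace ± √Δ)/2 = (24 ± 7.2111)/2,
  λ_1 = 15.6056,  λ_2 = 8.3944.

Step 4 — unit eigenvector for λ_1: solve (Sigma - λ_1 I)v = 0. First row:
  (10 - 15.6056)·v_x + (-3)·v_y = 0, i.e. (-5.6056)·v_x + (-3)·v_y = 0,
  so v ∝ (b, λ_1 - a) = (-3, 5.6056); multiply by -1 so the first entry is positive: u = (3, -5.6056).
  ||u|| = √((3)² + (-5.6056)²) = √(40.4222) ≈ 6.3578,
  v_1 = u/||u|| ≈ (0.4719, -0.8817) (||v_1|| = 1).

λ_1 = 15.6056,  λ_2 = 8.3944;  v_1 ≈ (0.4719, -0.8817)


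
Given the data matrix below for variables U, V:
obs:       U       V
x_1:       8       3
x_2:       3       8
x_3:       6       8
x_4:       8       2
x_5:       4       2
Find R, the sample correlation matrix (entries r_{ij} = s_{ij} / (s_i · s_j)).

Step 1 — column means:
  mean(U) = (8 + 3 + 6 + 8 + 4) / 5 = 29/5 = 5.8
  mean(V) = (3 + 8 + 8 + 2 + 2) / 5 = 23/5 = 4.6

Step 2 — sample variances and covariances s[i,j] = (1/(n-1)) · Σ_k (x_{k,i} - mean_i) · (x_{k,j} - mean_j), with n-1 = 4:
  s[U,U] = ((2.2)·(2.2) + (-2.8)·(-2.8) + (0.2)·(0.2) + (2.2)·(2.2) + (-1.8)·(-1.8)) / 4 = 20.8/4 = 5.2
  s[U,V] = ((2.2)·(-1.6) + (-2.8)·(3.4) + (0.2)·(3.4) + (2.2)·(-2.6) + (-1.8)·(-2.6)) / 4 = -13.4/4 = -3.35
  s[V,V] = ((-1.6)·(-1.6) + (3.4)·(3.4) + (3.4)·(3.4) + (-2.6)·(-2.6) + (-2.6)·(-2.6)) / 4 = 39.2/4 = 9.8
  Sample standard deviations s_i = √(s[i,i]):
  s(U) = √(5.2) = 2.2804
  s(V) = √(9.8) = 3.1305

Step 3 — r_{ij} = s_{ij} / (s_i · s_j):
  r[U,U] = 1 (diagonal).
  r[U,V] = -3.35 / (2.2804 · 3.1305) = -3.35 / 7.1386 = -0.4693
  r[V,V] = 1 (diagonal).

R is symmetric with unit diagonal. Assembling:

R = [[1, -0.4693],
 [-0.4693, 1]]


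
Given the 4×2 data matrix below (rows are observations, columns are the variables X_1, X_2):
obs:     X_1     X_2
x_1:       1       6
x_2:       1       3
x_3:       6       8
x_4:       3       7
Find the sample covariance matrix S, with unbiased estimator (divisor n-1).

Step 1 — column means:
  mean(X_1) = (1 + 1 + 6 + 3) / 4 = 11/4 = 2.75
  mean(X_2) = (6 + 3 + 8 + 7) / 4 = 24/4 = 6

Step 2 — sample covariance S[i,j] = (1/(n-1)) · Σ_k (x_{k,i} - mean_i) · (x_{k,j} - mean_j), with n-1 = 3.
  S[X_1,X_1] = ((-1.75)·(-1.75) + (-1.75)·(-1.75) + (3.25)·(3.25) + (0.25)·(0.25)) / 3 = 16.75/3 = 5.5833
  S[X_1,X_2] = ((-1.75)·(0) + (-1.75)·(-3) + (3.25)·(2) + (0.25)·(1)) / 3 = 12/3 = 4
  S[X_2,X_2] = ((0)·(0) + (-3)·(-3) + (2)·(2) + (1)·(1)) / 3 = 14/3 = 4.6667

S is symmetric (S[j,i] = S[i,j]). Assembling:

S = [[5.5833, 4],
 [4, 4.6667]]


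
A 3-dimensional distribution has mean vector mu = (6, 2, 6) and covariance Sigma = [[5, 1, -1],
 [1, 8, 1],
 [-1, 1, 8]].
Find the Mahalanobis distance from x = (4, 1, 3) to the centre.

Step 1 — centre the observation: (x - mu) = (-2, -1, -3).

Step 2 — invert Sigma (cofactor / det for 3×3, or solve directly):
  Sigma^{-1} = [[0.2121, -0.0303, 0.0303],
 [-0.0303, 0.1313, -0.0202],
 [0.0303, -0.0202, 0.1313]].

Step 3 — form the quadratic (x - mu)^T · Sigma^{-1} · (x - mu):
  Sigma^{-1} · (x - mu) = (-0.4848, -0.0101, -0.4343).
  (x - mu)^T · [Sigma^{-1} · (x - mu)] = (-2)·(-0.4848) + (-1)·(-0.0101) + (-3)·(-0.4343) = 2.2828.

Step 4 — take square root: d = √(2.2828) ≈ 1.5109.

d(x, mu) = √(2.2828) ≈ 1.5109


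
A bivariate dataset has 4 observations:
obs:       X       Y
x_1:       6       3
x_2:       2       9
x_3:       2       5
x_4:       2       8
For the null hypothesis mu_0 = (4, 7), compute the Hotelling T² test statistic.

Step 1 — sample mean vector:
  mean(X) = (6 + 2 + 2 + 2) / 4 = 12/4 = 3
  mean(Y) = (3 + 9 + 5 + 8) / 4 = 25/4 = 6.25
  x̄ = (3, 6.25),  deviation x̄ - mu_0 = (3, 6.25) - (4, 7) = (-1, -0.75).

Step 2 — sample covariance matrix, S[i,j] = (1/(n-1)) · Σ_k (x_{k,i} - mean_i) · (x_{k,j} - mean_j), divisor n-1 = 3:
  S[X,X] = ((3)·(3) + (-1)·(-1) + (-1)·(-1) + (-1)·(-1)) / 3 = 12/3 = 4
  S[X,Y] = ((3)·(-3.25) + (-1)·(2.75) + (-1)·(-1.25) + (-1)·(1.75)) / 3 = -13/3 = -4.3333
  S[Y,Y] = ((-3.25)·(-3.25) + (2.75)·(2.75) + (-1.25)·(-1.25) + (1.75)·(1.75)) / 3 = 22.75/3 = 7.5833
  S = [[4, -4.3333],
 [-4.3333, 7.5833]].

Step 3 — invert S. det(S) = 4·7.5833 - (-4.3333)² = 11.5556.
  S^{-1} = (1/det) · [[d, -b], [-b, a]] = [[0.6562, 0.375],
 [0.375, 0.3462]].

Step 4 — quadratic form (x̄ - mu_0)^T · S^{-1} · (x̄ - mu_0):
  S^{-1} · (x̄ - mu_0) = (-0.9375, -0.6346),
  (x̄ - mu_0)^T · [...] = (-1)·(-0.9375) + (-0.75)·(-0.6346) = 1.4135.

Step 5 — scale by n: T² = 4 · 1.4135 = 5.6538.

T² ≈ 5.6538
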